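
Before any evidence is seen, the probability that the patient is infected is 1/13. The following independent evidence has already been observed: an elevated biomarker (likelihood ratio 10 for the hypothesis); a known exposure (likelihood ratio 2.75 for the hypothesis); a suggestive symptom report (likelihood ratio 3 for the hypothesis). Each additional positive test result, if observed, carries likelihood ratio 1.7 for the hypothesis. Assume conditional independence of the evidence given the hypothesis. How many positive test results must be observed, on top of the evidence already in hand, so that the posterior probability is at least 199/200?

Prior odds = (1/13)/(12/13) = 1/12.
Combined Bayes factor of the evidence already in hand = 10 × 2.75 × 3 = 82.5.
Odds after that evidence = (1/12) × 82.5 = 6.875.
Target odds = 0.995/0.005 = 199.
Need 1.7ⁿ ≥ 199 ÷ 6.875 = 1592/55.
1.7⁶ = 24137569/1000000 falls short of 1592/55 but 1.7⁷ = 410338673/10000000 reaches it, so n = 7.

7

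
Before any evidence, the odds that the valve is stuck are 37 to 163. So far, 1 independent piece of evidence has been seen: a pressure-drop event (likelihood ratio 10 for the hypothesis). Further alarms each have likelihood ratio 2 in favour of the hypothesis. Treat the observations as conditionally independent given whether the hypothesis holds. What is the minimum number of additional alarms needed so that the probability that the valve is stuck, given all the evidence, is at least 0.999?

Prior odds = 37/163.
Bayes factor of the evidence already in hand = 10.
Odds after that evidence = (37/163) × 10 = 370/163.
Target odds = 0.999/0.001 = 999.
Need 2ⁿ ≥ 999 ÷ (370/163) = 440.1.
2⁸ = 256 falls short of 440.1 but 2⁹ = 512 reaches it, so n = 9.

9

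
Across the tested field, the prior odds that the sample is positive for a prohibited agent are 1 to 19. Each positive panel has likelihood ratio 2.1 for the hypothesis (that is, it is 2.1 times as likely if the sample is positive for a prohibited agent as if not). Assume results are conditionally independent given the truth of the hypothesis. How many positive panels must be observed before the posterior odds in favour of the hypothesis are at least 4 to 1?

Prior odds = 1/19.
Likelihood ratio per positive panel = 2.1.
Target odds = 4.
Require 2.1ⁿ ≥ 4 ÷ (1/19) = 76.
2.1⁵ = 4084101/100000 falls short of 76 but 2.1⁶ = 85766121/1000000 reaches it, so n = 6.

6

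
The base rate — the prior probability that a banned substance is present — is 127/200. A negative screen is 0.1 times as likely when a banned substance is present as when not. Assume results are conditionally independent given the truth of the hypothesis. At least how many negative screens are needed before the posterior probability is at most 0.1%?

Prior odds = 0.635/0.365 = 127/73.
Likelihood ratio per negative screen = 0.1.
Target posterior odds = 0.001/0.999 = 1/999.
Require 0.1ⁿ ≤ 1/999 ÷ (127/73) = 73/126873.
0.1³ = 0.001 is still above 73/126873 but 0.1⁴ = 0.0001 is at or below it, so n = 4.

4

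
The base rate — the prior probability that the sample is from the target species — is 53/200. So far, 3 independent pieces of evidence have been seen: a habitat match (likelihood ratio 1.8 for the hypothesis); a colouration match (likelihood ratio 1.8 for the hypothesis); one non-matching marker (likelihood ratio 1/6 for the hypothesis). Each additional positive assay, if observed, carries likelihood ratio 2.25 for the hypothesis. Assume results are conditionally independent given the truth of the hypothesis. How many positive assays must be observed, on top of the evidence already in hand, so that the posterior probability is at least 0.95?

6

Prior odds = 0.265/0.735 = 53/147.
Combined Bayes factor of the evidence already in hand = 1.8 × 1.8 × (1/6) = 0.54.
Odds after that evidence = (53/147) × 0.54 = 477/2450.
Target odds = 0.95/0.05 = 19.
Need 2.25ⁿ ≥ 19 ÷ (477/2450) = 46550/477.
2.25⁵ = 59049/1024 falls short of 46550/477 but 2.25⁶ = 531441/4096 reaches it, so n = 6.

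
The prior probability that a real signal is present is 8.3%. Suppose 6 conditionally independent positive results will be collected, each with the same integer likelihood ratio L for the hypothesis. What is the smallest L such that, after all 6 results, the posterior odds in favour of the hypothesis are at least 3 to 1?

Prior odds = 0.083/0.917 = 83/917.
Target odds = 3.
Need L⁶ ≥ 3 ÷ (83/917) = 2751/83.
1⁶ = 1 < 2751/83 ≤ 64 = 2⁶, so L = 2.

2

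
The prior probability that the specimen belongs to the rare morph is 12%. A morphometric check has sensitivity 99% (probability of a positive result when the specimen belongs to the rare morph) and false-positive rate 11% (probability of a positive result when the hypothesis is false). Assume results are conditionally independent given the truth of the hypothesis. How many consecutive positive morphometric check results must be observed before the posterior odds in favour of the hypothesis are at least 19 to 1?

Prior odds = 0.12/0.88 = 3/22.
Likelihood ratio of a positive result = 0.99/0.11 = 9.
Target odds = 19.
Require 9ⁿ ≥ 19 ÷ (3/22) = 418/3.
9² = 81 falls short of 418/3 but 9³ = 729 reaches it, so n = 3.

3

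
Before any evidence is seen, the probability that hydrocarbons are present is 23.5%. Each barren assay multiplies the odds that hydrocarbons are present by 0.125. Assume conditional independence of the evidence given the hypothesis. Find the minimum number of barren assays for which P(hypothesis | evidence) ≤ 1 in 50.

Prior odds: 0.235 ÷ 0.765 = 47/153.
Likelihood ratio per barren assay = 0.125.
Target posterior odds = 0.02/0.98 = 1/49.
Need (47/153) × 0.125ⁿ ≤ 1/49, i.e. 0.125ⁿ ≤ 153/2303.
0.125¹ = 0.125 is still above 153/2303 but 0.125² = 0.015625 is at or below it, so n = 2.

2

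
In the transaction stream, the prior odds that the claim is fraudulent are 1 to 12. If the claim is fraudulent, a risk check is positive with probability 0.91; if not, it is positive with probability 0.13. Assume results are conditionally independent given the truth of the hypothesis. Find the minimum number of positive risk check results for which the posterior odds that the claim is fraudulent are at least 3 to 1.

2

Prior odds = 1/12.
Likelihood ratio of a positive = 0.91/0.13 = 7.
Target odds = 3.
Need (1/12) × 7ⁿ ≥ 3, i.e. 7ⁿ ≥ 36.
7¹ = 7 falls short of 36 but 7² = 49 reaches it, so n = 2.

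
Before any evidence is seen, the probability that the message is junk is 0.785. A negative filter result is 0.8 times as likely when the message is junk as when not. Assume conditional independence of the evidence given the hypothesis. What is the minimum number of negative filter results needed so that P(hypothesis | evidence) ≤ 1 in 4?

11

Prior odds = 0.785/0.215 = 157/43.
Likelihood ratio per negative filter result = 0.8.
Target posterior odds = 0.25/0.75 = 1/3.
Require 0.8ⁿ ≤ 1/3 ÷ (157/43) = 43/471.
0.8¹⁰ = 1048576/9765625 is still above 43/471 but 0.8¹¹ = 4194304/48828125 is at or below it, so n = 11.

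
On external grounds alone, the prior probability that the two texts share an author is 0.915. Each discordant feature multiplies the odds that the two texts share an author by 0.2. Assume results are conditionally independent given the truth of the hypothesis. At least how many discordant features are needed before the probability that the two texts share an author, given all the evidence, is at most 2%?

4

Prior odds: 0.915 ÷ 0.085 = 183/17.
Likelihood ratio per discordant feature = 0.2.
Target odds: 0.02 ÷ 0.98 = 1/49.
Require 0.2ⁿ ≤ 1/49 ÷ (183/17) = 17/8967.
0.2³ = 0.008 is still above 17/8967 but 0.2⁴ = 0.0016 is at or below it, so n = 4.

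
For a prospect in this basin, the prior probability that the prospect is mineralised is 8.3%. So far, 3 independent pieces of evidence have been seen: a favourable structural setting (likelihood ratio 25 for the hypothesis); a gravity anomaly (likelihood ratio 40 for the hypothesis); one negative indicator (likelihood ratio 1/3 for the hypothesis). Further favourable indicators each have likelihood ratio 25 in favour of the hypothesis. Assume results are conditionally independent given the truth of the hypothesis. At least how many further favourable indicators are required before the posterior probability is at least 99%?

Prior odds = 0.083/0.917 = 83/917.
Combined Bayes factor of the evidence already in hand = 25 × 40 × (1/3) = 1000/3.
Odds after that evidence = (83/917) × 1000/3 = 83000/2751.
Target odds = 0.99/0.01 = 99.
Need 25ⁿ ≥ 99 ÷ (83000/2751) = 272349/83000.
25¹ = 25, which meets the required 272349/83000; so n = 1.

1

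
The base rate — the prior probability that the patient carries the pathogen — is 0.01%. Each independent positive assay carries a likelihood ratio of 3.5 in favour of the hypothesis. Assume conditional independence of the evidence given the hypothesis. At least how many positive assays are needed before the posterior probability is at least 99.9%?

13

Prior odds = 0.0001/0.9999 = 1/9999.
Likelihood ratio per positive assay = 3.5.
Target posterior odds = 0.999/0.001 = 999.
Require 3.5ⁿ ≥ 999 ÷ (1/9999) = 9989001.
3.5¹² ≈3.37922e+06 falls short of 9989001 but 3.5¹³ ≈1.18273e+07 reaches it, so n = 13.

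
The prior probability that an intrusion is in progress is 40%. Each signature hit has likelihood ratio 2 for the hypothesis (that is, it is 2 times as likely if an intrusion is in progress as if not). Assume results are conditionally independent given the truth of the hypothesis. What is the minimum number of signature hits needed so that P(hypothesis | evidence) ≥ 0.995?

9

Prior odds: 0.4 ÷ 0.6 = 2/3.
Likelihood ratio per signature hit = 2.
Target odds: 0.995 ÷ 0.005 = 199.
Need (2/3) × 2ⁿ ≥ 199, i.e. 2ⁿ ≥ 298.5.
2⁸ = 256 falls short of 298.5 but 2⁹ = 512 reaches it, so n = 9.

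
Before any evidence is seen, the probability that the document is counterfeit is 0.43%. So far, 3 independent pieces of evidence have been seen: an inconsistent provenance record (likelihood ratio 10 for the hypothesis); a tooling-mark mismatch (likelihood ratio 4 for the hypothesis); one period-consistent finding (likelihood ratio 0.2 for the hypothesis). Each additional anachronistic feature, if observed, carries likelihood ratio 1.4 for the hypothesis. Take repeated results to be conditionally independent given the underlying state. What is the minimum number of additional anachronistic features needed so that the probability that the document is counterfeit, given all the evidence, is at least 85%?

16

Prior odds = 0.0043/0.9957 = 43/9957.
Combined Bayes factor of the evidence already in hand = 10 × 4 × 0.2 = 8.
Odds after that evidence = (43/9957) × 8 = 344/9957.
Target odds = 0.85/0.15 = 17/3.
Need 1.4ⁿ ≥ 17/3 ÷ (344/9957) = 56423/344.
1.4¹⁵ ≈155.568 falls short of 56423/344 but 1.4¹⁶ ≈217.795 reaches it, so n = 16.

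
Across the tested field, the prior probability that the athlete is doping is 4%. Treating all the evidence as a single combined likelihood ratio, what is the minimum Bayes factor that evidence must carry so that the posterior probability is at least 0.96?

Prior odds = 0.04/0.96 = 1/24.
Target odds = 0.96/0.04 = 24.
Required Bayes factor = 24 ÷ (1/24) = 576.

576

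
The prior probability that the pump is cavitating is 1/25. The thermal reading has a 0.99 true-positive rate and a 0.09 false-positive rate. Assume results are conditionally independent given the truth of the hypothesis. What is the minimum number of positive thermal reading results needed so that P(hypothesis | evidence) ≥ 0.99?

4

Prior odds: 0.04 ÷ 0.96 = 1/24.
Likelihood ratio of a positive result = 0.99/0.09 = 11.
Target posterior odds = 0.99/0.01 = 99.
Require 11ⁿ ≥ 99 ÷ (1/24) = 2376.
11³ = 1331 falls short of 2376 but 11⁴ = 14641 reaches it, so n = 4.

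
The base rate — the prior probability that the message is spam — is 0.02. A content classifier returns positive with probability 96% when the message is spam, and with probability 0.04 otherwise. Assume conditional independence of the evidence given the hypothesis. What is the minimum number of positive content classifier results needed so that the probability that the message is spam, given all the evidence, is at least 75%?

2

Prior odds: 0.02 ÷ 0.98 = 1/49.
Likelihood ratio of a positive result = 0.96/0.04 = 24.
Target posterior odds = 0.75/0.25 = 3.
Require 24ⁿ ≥ 3 ÷ (1/49) = 147.
24¹ = 24 falls short of 147 but 24² = 576 reaches it, so n = 2.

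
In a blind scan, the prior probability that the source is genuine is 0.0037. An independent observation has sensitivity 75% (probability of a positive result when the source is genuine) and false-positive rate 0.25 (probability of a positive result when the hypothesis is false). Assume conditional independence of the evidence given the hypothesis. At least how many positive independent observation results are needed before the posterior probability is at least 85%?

Prior odds = 0.0037/0.9963 = 37/9963.
Likelihood ratio of a positive result = 0.75/0.25 = 3.
Target odds: 0.85 ÷ 0.15 = 17/3.
Require 3ⁿ ≥ 17/3 ÷ (37/9963) = 56457/37.
3⁶ = 729 falls short of 56457/37 but 3⁷ = 2187 reaches it, so n = 7.

7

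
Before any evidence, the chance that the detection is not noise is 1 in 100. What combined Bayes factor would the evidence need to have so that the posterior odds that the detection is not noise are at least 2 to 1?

Prior odds = 0.01/0.99 = 1/99.
Target odds = 2.
Required Bayes factor = 2 ÷ (1/99) = 198.

198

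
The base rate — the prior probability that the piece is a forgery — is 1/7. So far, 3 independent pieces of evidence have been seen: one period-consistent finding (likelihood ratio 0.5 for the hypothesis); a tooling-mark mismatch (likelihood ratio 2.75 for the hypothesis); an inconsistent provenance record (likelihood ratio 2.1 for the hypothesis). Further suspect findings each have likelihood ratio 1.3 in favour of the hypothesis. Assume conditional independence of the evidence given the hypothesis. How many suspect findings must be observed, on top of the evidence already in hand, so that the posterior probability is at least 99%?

21

Prior odds = (1/7)/(6/7) = 1/6.
Combined Bayes factor of the evidence already in hand = 0.5 × 2.75 × 2.1 = 2.8875.
Odds after that evidence = (1/6) × 2.8875 = 0.48125.
Target odds = 0.99/0.01 = 99.
Need 1.3ⁿ ≥ 99 ÷ 0.48125 = 1440/7.
1.3²⁰ ≈190.05 falls short of 1440/7 but 1.3²¹ ≈247.065 reaches it, so n = 21.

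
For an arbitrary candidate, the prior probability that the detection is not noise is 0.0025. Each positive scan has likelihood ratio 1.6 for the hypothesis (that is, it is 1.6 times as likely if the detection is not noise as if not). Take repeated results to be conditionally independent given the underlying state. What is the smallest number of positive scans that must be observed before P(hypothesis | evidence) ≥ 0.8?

Prior odds = 0.0025/0.9975 = 1/399.
Likelihood ratio per positive scan = 1.6.
Target posterior odds = 0.8/0.2 = 4.
Require 1.6ⁿ ≥ 4 ÷ (1/399) = 1596.
1.6¹⁵ ≈1152.92 falls short of 1596 but 1.6¹⁶ ≈1844.67 reaches it, so n = 16.

16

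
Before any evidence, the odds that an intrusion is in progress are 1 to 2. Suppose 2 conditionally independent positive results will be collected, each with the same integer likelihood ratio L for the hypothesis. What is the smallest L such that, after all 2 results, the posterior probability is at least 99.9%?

45

Prior odds = 0.5.
Target odds = 0.999/0.001 = 999.
Need L² ≥ 999 ÷ 0.5 = 1998.
44² = 1936 < 1998 ≤ 2025 = 45², so L = 45.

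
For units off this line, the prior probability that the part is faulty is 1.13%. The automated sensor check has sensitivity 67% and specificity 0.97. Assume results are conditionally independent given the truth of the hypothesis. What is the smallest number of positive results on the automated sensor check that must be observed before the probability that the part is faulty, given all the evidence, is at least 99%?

3

Prior odds: 0.0113 ÷ 0.9887 = 113/9887.
False-positive rate = 1 − 0.97 = 0.03; likelihood ratio of a positive = 0.67/0.03 = 67/3.
Target odds: 0.99 ÷ 0.01 = 99.
Need (113/9887) × (67/3)ⁿ ≥ 99, i.e. (67/3)ⁿ ≥ 978813/113.
(67/3)² = 4489/9 falls short of 978813/113 but (67/3)³ = 300763/27 reaches it, so n = 3.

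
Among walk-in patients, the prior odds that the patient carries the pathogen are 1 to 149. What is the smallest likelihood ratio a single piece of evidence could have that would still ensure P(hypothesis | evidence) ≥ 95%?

2831

Prior odds = 1/149.
Target odds = 0.95/0.05 = 19.
Required Bayes factor = 19 ÷ (1/149) = 2831.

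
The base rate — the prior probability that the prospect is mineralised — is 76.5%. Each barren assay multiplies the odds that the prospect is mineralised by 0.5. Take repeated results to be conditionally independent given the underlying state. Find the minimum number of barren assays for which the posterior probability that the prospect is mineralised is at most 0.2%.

11

Prior odds = 0.765/0.235 = 153/47.
Likelihood ratio per barren assay = 0.5.
Target odds: 0.002 ÷ 0.998 = 1/499.
Need (153/47) × 0.5ⁿ ≤ 1/499, i.e. 0.5ⁿ ≤ 47/76347.
0.5¹⁰ = 1/1024 is still above 47/76347 but 0.5¹¹ = 1/2048 is at or below it, so n = 11.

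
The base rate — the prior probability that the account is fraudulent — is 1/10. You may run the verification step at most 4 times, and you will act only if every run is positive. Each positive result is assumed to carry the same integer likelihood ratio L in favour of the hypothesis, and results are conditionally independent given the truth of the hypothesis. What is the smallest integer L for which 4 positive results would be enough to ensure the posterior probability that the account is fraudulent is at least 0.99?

Prior odds = 0.1/0.9 = 1/9.
Target odds = 0.99/0.01 = 99.
Need L⁴ ≥ 99 ÷ (1/9) = 891.
5⁴ = 625 < 891 ≤ 1296 = 6⁴, so L = 6.

6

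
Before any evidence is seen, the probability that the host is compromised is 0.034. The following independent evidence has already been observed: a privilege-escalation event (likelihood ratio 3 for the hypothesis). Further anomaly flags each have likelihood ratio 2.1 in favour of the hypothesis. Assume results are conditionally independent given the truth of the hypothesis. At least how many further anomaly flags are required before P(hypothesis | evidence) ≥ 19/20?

Prior odds = 0.034/0.966 = 17/483.
Bayes factor of the evidence already in hand = 3.
Odds after that evidence = (17/483) × 3 = 17/161.
Target odds = 0.95/0.05 = 19.
Need 2.1ⁿ ≥ 19 ÷ (17/161) = 3059/17.
2.1⁶ = 85766121/1000000 falls short of 3059/17 but 2.1⁷ ≈180.109 reaches it, so n = 7.

7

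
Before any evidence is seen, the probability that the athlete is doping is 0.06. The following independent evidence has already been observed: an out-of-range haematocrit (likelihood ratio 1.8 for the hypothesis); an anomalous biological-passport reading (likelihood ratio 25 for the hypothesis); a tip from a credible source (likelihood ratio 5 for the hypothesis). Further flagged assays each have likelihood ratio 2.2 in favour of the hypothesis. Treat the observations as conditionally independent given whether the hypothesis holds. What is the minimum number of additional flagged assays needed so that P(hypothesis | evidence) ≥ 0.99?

Prior odds = 0.06/0.94 = 3/47.
Combined Bayes factor of the evidence already in hand = 1.8 × 25 × 5 = 225.
Odds after that evidence = (3/47) × 225 = 675/47.
Target odds = 0.99/0.01 = 99.
Need 2.2ⁿ ≥ 99 ÷ (675/47) = 517/75.
2.2² = 4.84 falls short of 517/75 but 2.2³ = 10.648 reaches it, so n = 3.

3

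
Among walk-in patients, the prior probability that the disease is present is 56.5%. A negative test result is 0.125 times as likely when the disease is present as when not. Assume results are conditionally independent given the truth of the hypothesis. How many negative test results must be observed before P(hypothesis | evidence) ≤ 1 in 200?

Prior odds: 0.565 ÷ 0.435 = 113/87.
Likelihood ratio per negative test result = 0.125.
Target posterior odds = 0.005/0.995 = 1/199.
Need (113/87) × 0.125ⁿ ≤ 1/199, i.e. 0.125ⁿ ≤ 87/22487.
0.125² = 0.015625 is still above 87/22487 but 0.125³ = 0.001953125 is at or below it, so n = 3.

3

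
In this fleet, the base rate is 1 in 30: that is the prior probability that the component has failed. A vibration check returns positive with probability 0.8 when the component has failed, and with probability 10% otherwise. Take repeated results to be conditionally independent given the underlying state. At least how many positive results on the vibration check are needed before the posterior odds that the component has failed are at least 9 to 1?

3

Prior odds: (1/30) ÷ (29/30) = 1/29.
Likelihood ratio of a positive result = 0.8/0.1 = 8.
Target odds = 9.
Need (1/29) × 8ⁿ ≥ 9, i.e. 8ⁿ ≥ 261.
8² = 64 falls short of 261 but 8³ = 512 reaches it, so n = 3.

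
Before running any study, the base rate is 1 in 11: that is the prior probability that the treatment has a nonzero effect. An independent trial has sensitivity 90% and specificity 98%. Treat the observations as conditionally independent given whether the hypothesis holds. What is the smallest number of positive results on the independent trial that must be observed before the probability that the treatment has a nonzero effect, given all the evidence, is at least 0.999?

Prior odds: (1/11) ÷ (10/11) = 0.1.
False-positive rate = 1 − 0.98 = 0.02; likelihood ratio of a positive = 0.9/0.02 = 45.
Target odds: 0.999 ÷ 0.001 = 999.
Require 45ⁿ ≥ 999 ÷ 0.1 = 9990.
45² = 2025 falls short of 9990 but 45³ = 91125 reaches it, so n = 3.

3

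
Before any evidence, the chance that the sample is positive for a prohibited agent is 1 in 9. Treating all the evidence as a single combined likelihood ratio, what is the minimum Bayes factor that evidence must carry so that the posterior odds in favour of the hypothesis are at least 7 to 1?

Prior odds = (1/9)/(8/9) = 0.125.
Target odds = 7.
Required Bayes factor = 7 ÷ 0.125 = 56.

56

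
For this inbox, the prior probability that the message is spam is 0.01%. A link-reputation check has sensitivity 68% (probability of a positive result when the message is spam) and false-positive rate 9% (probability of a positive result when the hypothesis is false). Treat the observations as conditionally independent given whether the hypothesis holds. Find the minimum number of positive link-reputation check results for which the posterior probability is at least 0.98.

7

Prior odds = 0.0001/0.9999 = 1/9999.
Likelihood ratio of a positive result = 0.68/0.09 = 68/9.
Target posterior odds = 0.98/0.02 = 49.
Require (68/9)ⁿ ≥ 49 ÷ (1/9999) = 489951.
(68/9)⁶ ≈186037 falls short of 489951 but (68/9)⁷ ≈1.40561e+06 reaches it, so n = 7.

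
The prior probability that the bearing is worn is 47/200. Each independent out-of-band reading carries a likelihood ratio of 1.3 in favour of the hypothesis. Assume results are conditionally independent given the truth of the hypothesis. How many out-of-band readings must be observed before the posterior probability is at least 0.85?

12

Prior odds: 0.235 ÷ 0.765 = 47/153.
Likelihood ratio per out-of-band reading = 1.3.
Target odds: 0.85 ÷ 0.15 = 17/3.
Need (47/153) × 1.3ⁿ ≥ 17/3, i.e. 1.3ⁿ ≥ 867/47.
1.3¹¹ ≈17.9216 falls short of 867/47 but 1.3¹² ≈23.2981 reaches it, so n = 12.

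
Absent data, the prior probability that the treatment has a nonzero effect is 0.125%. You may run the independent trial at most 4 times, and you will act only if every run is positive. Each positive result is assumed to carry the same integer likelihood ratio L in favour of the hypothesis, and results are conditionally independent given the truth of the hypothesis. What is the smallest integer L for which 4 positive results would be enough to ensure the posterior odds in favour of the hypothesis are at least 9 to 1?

Prior odds = 0.00125/0.99875 = 1/799.
Target odds = 9.
Need L⁴ ≥ 9 ÷ (1/799) = 7191.
9⁴ = 6561 < 7191 ≤ 10000 = 10⁴, so L = 10.

10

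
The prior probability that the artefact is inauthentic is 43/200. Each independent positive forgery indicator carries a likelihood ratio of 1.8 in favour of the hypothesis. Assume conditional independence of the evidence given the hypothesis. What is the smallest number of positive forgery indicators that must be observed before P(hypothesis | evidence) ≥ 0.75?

5

Prior odds: 0.215 ÷ 0.785 = 43/157.
Likelihood ratio per positive forgery indicator = 1.8.
Target posterior odds = 0.75/0.25 = 3.
Need (43/157) × 1.8ⁿ ≥ 3, i.e. 1.8ⁿ ≥ 471/43.
1.8⁴ = 10.4976 falls short of 471/43 but 1.8⁵ = 18.89568 reaches it, so n = 5.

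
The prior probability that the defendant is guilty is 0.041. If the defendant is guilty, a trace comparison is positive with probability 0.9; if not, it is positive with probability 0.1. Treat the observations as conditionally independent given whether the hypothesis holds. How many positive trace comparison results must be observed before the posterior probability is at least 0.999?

5

Prior odds = 0.041/0.959 = 41/959.
Likelihood ratio of a positive = 0.9/0.1 = 9.
Target odds: 0.999 ÷ 0.001 = 999.
Require 9ⁿ ≥ 999 ÷ (41/959) = 958041/41.
9⁴ = 6561 falls short of 958041/41 but 9⁵ = 59049 reaches it, so n = 5.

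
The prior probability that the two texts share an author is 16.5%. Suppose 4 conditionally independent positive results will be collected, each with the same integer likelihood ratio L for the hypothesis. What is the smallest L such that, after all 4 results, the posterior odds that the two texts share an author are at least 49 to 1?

4

Prior odds = 0.165/0.835 = 33/167.
Target odds = 49.
Need L⁴ ≥ 49 ÷ (33/167) = 8183/33.
3⁴ = 81 < 8183/33 ≤ 256 = 4⁴, so L = 4.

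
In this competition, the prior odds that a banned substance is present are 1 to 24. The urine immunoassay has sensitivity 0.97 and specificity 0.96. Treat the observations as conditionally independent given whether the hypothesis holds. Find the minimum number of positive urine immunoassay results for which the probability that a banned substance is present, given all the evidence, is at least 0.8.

2

Prior odds = 1/24.
False-positive rate = 1 − 0.96 = 0.04; likelihood ratio of a positive = 0.97/0.04 = 24.25.
Target posterior odds = 0.8/0.2 = 4.
Require 24.25ⁿ ≥ 4 ÷ (1/24) = 96.
24.25¹ = 24.25 falls short of 96 but 24.25² = 588.0625 reaches it, so n = 2.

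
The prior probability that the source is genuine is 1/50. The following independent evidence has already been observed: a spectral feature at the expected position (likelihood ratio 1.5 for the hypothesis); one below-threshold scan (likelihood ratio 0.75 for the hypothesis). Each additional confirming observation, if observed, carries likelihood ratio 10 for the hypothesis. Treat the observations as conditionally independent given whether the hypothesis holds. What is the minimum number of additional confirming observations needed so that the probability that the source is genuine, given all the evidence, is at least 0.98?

4

Prior odds = 0.02/0.98 = 1/49.
Combined Bayes factor of the evidence already in hand = 1.5 × 0.75 = 1.125.
Odds after that evidence = (1/49) × 1.125 = 9/392.
Target odds = 0.98/0.02 = 49.
Need 10ⁿ ≥ 49 ÷ (9/392) = 19208/9.
10³ = 1000 falls short of 19208/9 but 10⁴ = 10000 reaches it, so n = 4.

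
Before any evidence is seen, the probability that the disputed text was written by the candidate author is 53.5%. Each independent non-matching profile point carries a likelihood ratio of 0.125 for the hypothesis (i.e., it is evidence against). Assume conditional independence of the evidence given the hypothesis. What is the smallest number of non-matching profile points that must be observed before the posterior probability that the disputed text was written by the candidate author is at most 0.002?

4

Prior odds: 0.535 ÷ 0.465 = 107/93.
Likelihood ratio per non-matching profile point = 0.125.
Target posterior odds = 0.002/0.998 = 1/499.
Need (107/93) × 0.125ⁿ ≤ 1/499, i.e. 0.125ⁿ ≤ 93/53393.
0.125³ = 0.001953125 is still above 93/53393 but 0.125⁴ = 1/4096 is at or below it, so n = 4.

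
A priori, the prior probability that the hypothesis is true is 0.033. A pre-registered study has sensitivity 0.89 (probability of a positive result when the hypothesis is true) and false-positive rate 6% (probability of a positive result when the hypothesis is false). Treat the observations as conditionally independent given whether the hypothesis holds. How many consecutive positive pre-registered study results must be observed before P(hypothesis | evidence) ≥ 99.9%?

4

Prior odds = 0.033/0.967 = 33/967.
Likelihood ratio of a positive result = 0.89/0.06 = 89/6.
Target posterior odds = 0.999/0.001 = 999.
Require (89/6)ⁿ ≥ 999 ÷ (33/967) = 322011/11.
(89/6)³ = 704969/216 falls short of 322011/11 but (89/6)⁴ = 62742241/1296 reaches it, so n = 4.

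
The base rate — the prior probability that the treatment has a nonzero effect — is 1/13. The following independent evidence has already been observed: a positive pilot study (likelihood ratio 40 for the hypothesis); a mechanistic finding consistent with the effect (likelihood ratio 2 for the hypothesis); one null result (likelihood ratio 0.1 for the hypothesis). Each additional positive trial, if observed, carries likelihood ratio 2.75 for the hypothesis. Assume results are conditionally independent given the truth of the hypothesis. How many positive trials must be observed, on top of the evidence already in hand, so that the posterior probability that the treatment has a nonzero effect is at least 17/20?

Prior odds = (1/13)/(12/13) = 1/12.
Combined Bayes factor of the evidence already in hand = 40 × 2 × 0.1 = 8.
Odds after that evidence = (1/12) × 8 = 2/3.
Target odds = 0.85/0.15 = 17/3.
Need 2.75ⁿ ≥ 17/3 ÷ (2/3) = 8.5.
2.75² = 7.5625 falls short of 8.5 but 2.75³ = 20.796875 reaches it, so n = 3.

3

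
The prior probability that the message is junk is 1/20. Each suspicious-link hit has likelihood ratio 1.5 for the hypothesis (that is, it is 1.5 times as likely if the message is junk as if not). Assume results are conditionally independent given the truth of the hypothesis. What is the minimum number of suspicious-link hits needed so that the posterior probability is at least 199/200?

Prior odds = 0.05/0.95 = 1/19.
Likelihood ratio per suspicious-link hit = 1.5.
Target odds: 0.995 ÷ 0.005 = 199.
Need (1/19) × 1.5ⁿ ≥ 199, i.e. 1.5ⁿ ≥ 3781.
1.5²⁰ ≈3325.26 falls short of 3781 but 1.5²¹ ≈4987.89 reaches it, so n = 21.

21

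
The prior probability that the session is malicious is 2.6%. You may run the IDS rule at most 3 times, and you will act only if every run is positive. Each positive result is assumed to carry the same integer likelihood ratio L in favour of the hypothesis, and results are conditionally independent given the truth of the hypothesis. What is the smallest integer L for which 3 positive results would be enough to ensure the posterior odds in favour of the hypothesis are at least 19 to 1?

9

Prior odds = 0.026/0.974 = 13/487.
Target odds = 19.
Need L³ ≥ 19 ÷ (13/487) = 9253/13.
8³ = 512 < 9253/13 ≤ 729 = 9³, so L = 9.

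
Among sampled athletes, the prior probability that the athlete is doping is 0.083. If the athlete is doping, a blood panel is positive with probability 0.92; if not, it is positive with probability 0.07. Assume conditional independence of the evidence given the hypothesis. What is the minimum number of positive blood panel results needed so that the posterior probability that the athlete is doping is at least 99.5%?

3

Prior odds = 0.083/0.917 = 83/917.
Likelihood ratio of a positive = 0.92/0.07 = 92/7.
Target posterior odds = 0.995/0.005 = 199.
Require (92/7)ⁿ ≥ 199 ÷ (83/917) = 182483/83.
(92/7)² = 8464/49 falls short of 182483/83 but (92/7)³ = 778688/343 reaches it, so n = 3.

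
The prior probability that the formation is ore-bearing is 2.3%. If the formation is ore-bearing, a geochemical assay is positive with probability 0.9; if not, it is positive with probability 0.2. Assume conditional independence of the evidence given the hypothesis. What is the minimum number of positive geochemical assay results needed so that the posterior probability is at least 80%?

Prior odds: 0.023 ÷ 0.977 = 23/977.
Likelihood ratio of a positive = 0.9/0.2 = 4.5.
Target posterior odds = 0.8/0.2 = 4.
Need (23/977) × 4.5ⁿ ≥ 4, i.e. 4.5ⁿ ≥ 3908/23.
4.5³ = 91.125 falls short of 3908/23 but 4.5⁴ = 410.0625 reaches it, so n = 4.

4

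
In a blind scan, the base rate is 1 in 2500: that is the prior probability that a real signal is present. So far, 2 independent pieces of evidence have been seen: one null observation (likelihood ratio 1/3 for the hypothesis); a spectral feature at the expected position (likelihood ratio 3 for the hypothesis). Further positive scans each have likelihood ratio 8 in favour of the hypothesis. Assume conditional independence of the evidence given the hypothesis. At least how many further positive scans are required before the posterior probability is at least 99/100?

6

Prior odds = 0.0004/0.9996 = 1/2499.
Combined Bayes factor of the evidence already in hand = (1/3) × 3 = 1.
Odds after that evidence = (1/2499) × 1 = 1/2499.
Target odds = 0.99/0.01 = 99.
Need 8ⁿ ≥ 99 ÷ (1/2499) = 247401.
8⁵ = 32768 falls short of 247401 but 8⁶ = 262144 reaches it, so n = 6.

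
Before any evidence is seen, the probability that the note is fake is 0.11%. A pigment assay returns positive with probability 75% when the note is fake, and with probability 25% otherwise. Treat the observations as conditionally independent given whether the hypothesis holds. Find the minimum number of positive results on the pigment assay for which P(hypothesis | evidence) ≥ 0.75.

8

Prior odds = 0.0011/0.9989 = 11/9989.
Likelihood ratio of a positive result = 0.75/0.25 = 3.
Target posterior odds = 0.75/0.25 = 3.
Require 3ⁿ ≥ 3 ÷ (11/9989) = 29967/11.
3⁷ = 2187 falls short of 29967/11 but 3⁸ = 6561 reaches it, so n = 8.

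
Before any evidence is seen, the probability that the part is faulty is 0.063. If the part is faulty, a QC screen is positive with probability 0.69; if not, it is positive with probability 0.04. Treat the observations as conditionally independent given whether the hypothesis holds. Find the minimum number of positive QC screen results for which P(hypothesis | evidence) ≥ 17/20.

Prior odds = 0.063/0.937 = 63/937.
Likelihood ratio of a positive = 0.69/0.04 = 17.25.
Target posterior odds = 0.85/0.15 = 17/3.
Require 17.25ⁿ ≥ 17/3 ÷ (63/937) = 15929/189.
17.25¹ = 17.25 falls short of 15929/189 but 17.25² = 297.5625 reaches it, so n = 2.

2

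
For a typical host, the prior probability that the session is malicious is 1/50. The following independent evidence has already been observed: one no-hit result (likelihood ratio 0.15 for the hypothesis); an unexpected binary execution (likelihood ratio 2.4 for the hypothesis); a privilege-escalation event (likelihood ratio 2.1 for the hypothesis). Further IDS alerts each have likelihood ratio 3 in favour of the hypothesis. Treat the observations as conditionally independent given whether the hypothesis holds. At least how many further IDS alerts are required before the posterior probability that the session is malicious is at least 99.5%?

9

Prior odds = 0.02/0.98 = 1/49.
Combined Bayes factor of the evidence already in hand = 0.15 × 2.4 × 2.1 = 0.756.
Odds after that evidence = (1/49) × 0.756 = 27/1750.
Target odds = 0.995/0.005 = 199.
Need 3ⁿ ≥ 199 ÷ (27/1750) = 348250/27.
3⁸ = 6561 falls short of 348250/27 but 3⁹ = 19683 reaches it, so n = 9.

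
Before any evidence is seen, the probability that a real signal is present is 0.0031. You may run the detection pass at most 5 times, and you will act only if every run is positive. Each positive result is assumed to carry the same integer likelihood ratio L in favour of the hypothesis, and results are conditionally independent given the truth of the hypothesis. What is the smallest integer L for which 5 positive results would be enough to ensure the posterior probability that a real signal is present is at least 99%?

Prior odds = 0.0031/0.9969 = 31/9969.
Target odds = 0.99/0.01 = 99.
Need L⁵ ≥ 99 ÷ (31/9969) = 986931/31.
7⁵ = 16807 < 986931/31 ≤ 32768 = 8⁵, so L = 8.

8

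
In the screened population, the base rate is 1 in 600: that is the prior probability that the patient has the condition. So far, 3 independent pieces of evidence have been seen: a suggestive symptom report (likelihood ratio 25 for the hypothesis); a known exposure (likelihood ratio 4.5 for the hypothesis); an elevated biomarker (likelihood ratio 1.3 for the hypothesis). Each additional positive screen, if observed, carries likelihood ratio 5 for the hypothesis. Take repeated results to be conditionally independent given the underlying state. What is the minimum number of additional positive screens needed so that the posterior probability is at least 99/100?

4

Prior odds = (1/600)/(599/600) = 1/599.
Combined Bayes factor of the evidence already in hand = 25 × 4.5 × 1.3 = 146.25.
Odds after that evidence = (1/599) × 146.25 = 585/2396.
Target odds = 0.99/0.01 = 99.
Need 5ⁿ ≥ 99 ÷ (585/2396) = 26356/65.
5³ = 125 falls short of 26356/65 but 5⁴ = 625 reaches it, so n = 4.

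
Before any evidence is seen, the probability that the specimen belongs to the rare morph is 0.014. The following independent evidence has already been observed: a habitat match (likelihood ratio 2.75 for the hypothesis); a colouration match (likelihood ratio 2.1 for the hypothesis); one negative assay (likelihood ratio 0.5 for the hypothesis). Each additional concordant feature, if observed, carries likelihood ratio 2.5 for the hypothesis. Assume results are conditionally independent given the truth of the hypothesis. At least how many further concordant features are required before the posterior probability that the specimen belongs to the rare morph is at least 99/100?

Prior odds = 0.014/0.986 = 7/493.
Combined Bayes factor of the evidence already in hand = 2.75 × 2.1 × 0.5 = 2.8875.
Odds after that evidence = (7/493) × 2.8875 = 1617/39440.
Target odds = 0.99/0.01 = 99.
Need 2.5ⁿ ≥ 99 ÷ (1617/39440) = 118320/49.
2.5⁸ = 390625/256 falls short of 118320/49 but 2.5⁹ = 1953125/512 reaches it, so n = 9.

9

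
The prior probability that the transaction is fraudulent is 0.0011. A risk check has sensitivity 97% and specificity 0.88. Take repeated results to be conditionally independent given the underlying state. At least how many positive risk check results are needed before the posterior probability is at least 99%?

6

Prior odds = 0.0011/0.9989 = 11/9989.
False-positive rate = 1 − 0.88 = 0.12; likelihood ratio of a positive = 0.97/0.12 = 97/12.
Target posterior odds = 0.99/0.01 = 99.
Require (97/12)ⁿ ≥ 99 ÷ (11/9989) = 89901.
(97/12)⁵ ≈34510.6 falls short of 89901 but (97/12)⁶ ≈278961 reaches it, so n = 6.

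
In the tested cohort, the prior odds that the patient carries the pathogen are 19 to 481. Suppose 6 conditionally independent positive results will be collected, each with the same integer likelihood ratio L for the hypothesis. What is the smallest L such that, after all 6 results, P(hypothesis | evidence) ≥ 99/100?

Prior odds = 19/481.
Target odds = 0.99/0.01 = 99.
Need L⁶ ≥ 99 ÷ (19/481) = 47619/19.
3⁶ = 729 < 47619/19 ≤ 4096 = 4⁶, so L = 4.

4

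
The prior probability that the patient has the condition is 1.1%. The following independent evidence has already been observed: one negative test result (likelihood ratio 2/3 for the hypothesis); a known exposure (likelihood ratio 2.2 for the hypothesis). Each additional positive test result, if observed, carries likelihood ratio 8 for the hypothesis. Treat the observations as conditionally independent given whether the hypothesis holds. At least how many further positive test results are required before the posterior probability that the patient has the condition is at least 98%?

4

Prior odds = 0.011/0.989 = 11/989.
Combined Bayes factor of the evidence already in hand = (2/3) × 2.2 = 22/15.
Odds after that evidence = (11/989) × 22/15 = 242/14835.
Target odds = 0.98/0.02 = 49.
Need 8ⁿ ≥ 49 ÷ (242/14835) = 726915/242.
8³ = 512 falls short of 726915/242 but 8⁴ = 4096 reaches it, so n = 4.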